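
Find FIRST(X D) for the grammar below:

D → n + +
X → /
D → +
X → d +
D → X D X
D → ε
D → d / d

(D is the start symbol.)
{ '/', 'd' }

FIRST sets of the non-terminals involved (from the grammar, by fixed-point iteration):
  FIRST(X) = { '/', 'd' }

To compute FIRST(X D), process the symbols left to right:
Symbol X is a non-terminal. Add FIRST(X) \ {ε} = { '/', 'd' }
X is not nullable (ε ∉ FIRST(X)), so stop here.
FIRST(X D) = { '/', 'd' }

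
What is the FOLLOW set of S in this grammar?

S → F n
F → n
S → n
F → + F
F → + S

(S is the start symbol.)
To compute FOLLOW(S), find every occurrence of S on a right-hand side N → α S β: add FIRST(β) \ {ε}, and if β is empty or nullable also add FOLLOW(N). Iterate to a fixed point.

S is the start symbol, so $ ∈ FOLLOW(S).
In F → + S: S is at the end, add FOLLOW(F)

The FOLLOW sets referred to above (computed the same way, to a fixed point):
  FOLLOW(F) = { 'n' }

Taking the union: FOLLOW(S) = { $, 'n' }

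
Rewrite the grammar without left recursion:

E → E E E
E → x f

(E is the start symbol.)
E is directly left-recursive. The standard transformation for
  A → A α₁ | ... | A α_m | β₁ | ... | β_n
is
  A  → β₁ A' | ... | β_n A'
  A' → α₁ A' | ... | α_m A' | ε

E → x f becomes E → x f E'
E → E E E becomes E' → E E E'
Add E' → ε

Resulting grammar:
E → x f E'
E' → E E E'
E' → ε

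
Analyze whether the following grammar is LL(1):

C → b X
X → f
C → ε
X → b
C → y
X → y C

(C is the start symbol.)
Yes, the grammar is LL(1).

A grammar is LL(1) if for each non-terminal N with multiple productions, the predict sets of those productions are pairwise disjoint, where PREDICT(N → α) = (FIRST(α) \ {ε}) ∪ (FOLLOW(N) if α ⇒* ε).

Relevant sets:
  FOLLOW(C) = { $ }

For C:
  PREDICT(C → b X) = { 'b' }
  PREDICT(C → ε) = { $ }
  PREDICT(C → y) = { 'y' }
For X:
  PREDICT(X → f) = { 'f' }
  PREDICT(X → b) = { 'b' }
  PREDICT(X → y C) = { 'y' }

All predict sets are disjoint. The grammar IS LL(1).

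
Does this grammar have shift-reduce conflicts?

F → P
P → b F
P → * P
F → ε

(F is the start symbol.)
Yes — I0: [F → .] vs [P → . * P]; I4: [F → .] vs [P → . * P]

Augment with F' → F and build the canonical LR(0) collection (I0 = CLOSURE({[F' → . F]}), then GOTO on every symbol after a dot until no new states appear). It has 7 states:
  I0: { [F → . P], [F → .], [F' → . F], [P → . * P], [P → . b F] }  — shift, reduce
  I1: { [P → * . P], [P → . * P], [P → . b F] }  — shift
  I2: { [F' → F .] }  — accept
  I3: { [F → P .] }  — reduce
  I4: { [F → . P], [F → .], [P → . * P], [P → . b F], [P → b . F] }  — shift, reduce
  I5: { [P → b F .] }  — reduce
  I6: { [P → * P .] }  — reduce

I0 contains reduce item [F → .] and shift items [P → . * P], [P → . b F] — shift-reduce conflict.
I4 contains reduce item [F → .] and shift items [P → . * P], [P → . b F] — shift-reduce conflict.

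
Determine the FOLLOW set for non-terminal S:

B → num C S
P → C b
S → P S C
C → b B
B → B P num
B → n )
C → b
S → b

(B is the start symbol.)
{ $, 'b' }

In B → num C S: S is at the end, add FOLLOW(B)
In S → P S C: S is followed by C, add FIRST(C) \ {ε} = { 'b' }

The FOLLOW sets referred to above (computed the same way, to a fixed point):
  FOLLOW(B) = { $, 'b' }

Taking the union: FOLLOW(S) = { $, 'b' }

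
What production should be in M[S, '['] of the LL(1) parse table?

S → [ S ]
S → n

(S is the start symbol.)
S → [ S ]

To find M[S, '['], we find productions for S where '[' is in the predict set (PREDICT(N → α) = (FIRST(α) \ {ε}) ∪ (FOLLOW(N) if α ⇒* ε)).

S → [ S ]: PREDICT = { '[' }
  '[' is in predict set, so this production goes in M[S, '[']
S → n: PREDICT = { 'n' }

M[S, '['] = S → [ S ]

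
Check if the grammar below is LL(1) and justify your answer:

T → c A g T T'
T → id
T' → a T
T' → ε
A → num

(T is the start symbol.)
A grammar is LL(1) if for each non-terminal N with multiple productions, the predict sets of those productions are pairwise disjoint, where PREDICT(N → α) = (FIRST(α) \ {ε}) ∪ (FOLLOW(N) if α ⇒* ε).

Relevant sets:
  FOLLOW(T') = { $, 'a' }

For T:
  PREDICT(T → c A g T T') = { 'c' }
  PREDICT(T → id) = { 'id' }
For T':
  PREDICT(T' → a T) = { 'a' }
  PREDICT(T' → ε) = { $, 'a' }
A has a single production, so nothing to check there.

Conflict found: Predict set conflict for T': { 'a' }
The grammar is NOT LL(1).

Answer: No. Predict set conflict for T': { 'a' }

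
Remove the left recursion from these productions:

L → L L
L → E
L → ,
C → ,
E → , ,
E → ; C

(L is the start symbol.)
L is directly left-recursive. The standard transformation for
  A → A α₁ | ... | A α_m | β₁ | ... | β_n
is
  A  → β₁ A' | ... | β_n A'
  A' → α₁ A' | ... | α_m A' | ε

L → E becomes L → E L'
L → , becomes L → , L'
L → L L becomes L' → L L'
Add L' → ε

Productions for other non-terminals are unchanged:
  C → ,
  E → , ,
  E → ; C

Resulting grammar:
L → E L'
L → , L'
L' → L L'
L' → ε
C → ,
E → , ,
E → ; C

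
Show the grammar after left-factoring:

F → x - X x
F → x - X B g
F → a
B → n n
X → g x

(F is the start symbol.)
Left-factoring transforms A → αβ₁ | αβ₂ into A → αA' and A' → β₁ | β₂
(α is the longest common prefix among the alternatives). Repeat until
no nonterminal has two alternatives with a common prefix.

Round 1: F has alternatives sharing prefix 'x - X'. Introduce F': F → x - X F'
  Add: F' → x
  Add: F' → B g

No remaining common prefixes — done.

Resulting grammar:
F → x - X F'
F' → x
F' → B g
F → a
B → n n
X → g x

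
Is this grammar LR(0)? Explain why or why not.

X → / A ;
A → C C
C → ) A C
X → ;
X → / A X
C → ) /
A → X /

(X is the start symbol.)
No. Reduce-reduce conflict: [X → / A ; .] and [X → ; .]

A grammar is LR(0) if no state in the canonical LR(0) collection has:
  - both a shift item (dot before a terminal) and a complete item (shift-reduce conflict), or
  - two or more complete items (reduce-reduce conflict; the accept item [X' → X .] counts as a complete item here).

Augment with X' → X and build the canonical LR(0) collection (I0 = CLOSURE({[X' → . X]}), then GOTO on every symbol after a dot until no new states appear). It has 15 states:
  I0: { [X → . / A ;], [X → . / A X], [X → . ;], [X' → . X] }  — shift
  I1: { [A → . C C], [A → . X /], [C → . ) /], [C → . ) A C], [X → . / A ;], [X → . / A X], [X → . ;], [X → / . A ;], [X → / . A X] }  — shift
  I2: { [X → ; .] }  — reduce
  I3: { [X' → X .] }  — accept
  I4: { [A → . C C], [A → . X /], [C → ) . /], [C → ) . A C], [C → . ) /], [C → . ) A C], [X → . / A ;], [X → . / A X], [X → . ;] }  — shift
  I5: { [X → . / A ;], [X → . / A X], [X → . ;], [X → / A . ;], [X → / A . X] }  — shift
  I6: { [A → C . C], [C → . ) /], [C → . ) A C] }  — shift
  I7: { [A → X . /] }  — shift
  I8: { [A → X / .] }  — reduce
  I9: { [A → C C .] }  — reduce
  I10: { [X → / A ; .], [X → ; .] }  — 2 reduces
  I11: { [X → / A X .] }  — reduce
  I12: { [A → . C C], [A → . X /], [C → ) / .], [C → . ) /], [C → . ) A C], [X → . / A ;], [X → . / A X], [X → . ;], [X → / . A ;], [X → / . A X] }  — shift, reduce
  I13: { [C → ) A . C], [C → . ) /], [C → . ) A C] }  — shift
  I14: { [C → ) A C .] }  — reduce

Conflict in state I10:
  Reduce-reduce conflict: [X → / A ; .] and [X → ; .]
So the grammar is NOT LR(0).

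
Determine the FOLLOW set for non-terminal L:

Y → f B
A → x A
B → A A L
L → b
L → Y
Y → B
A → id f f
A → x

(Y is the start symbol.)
To compute FOLLOW(L), find every occurrence of L on a right-hand side N → α L β: add FIRST(β) \ {ε}, and if β is empty or nullable also add FOLLOW(N). Iterate to a fixed point.

In B → A A L: L is at the end, add FOLLOW(B)

The FOLLOW sets referred to above (computed the same way, to a fixed point):
  FOLLOW(B) = { $ }

Taking the union: FOLLOW(L) = { $ }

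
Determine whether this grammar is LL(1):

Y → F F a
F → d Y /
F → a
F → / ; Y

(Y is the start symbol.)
For F:
  PREDICT(F → d Y '/') = { 'd' }
  PREDICT(F → a) = { 'a' }
  PREDICT(F → '/' ';' Y) = { '/' }
Y has a single production, so nothing to check there.

All predict sets are disjoint. The grammar IS LL(1).

Answer: Yes, the grammar is LL(1).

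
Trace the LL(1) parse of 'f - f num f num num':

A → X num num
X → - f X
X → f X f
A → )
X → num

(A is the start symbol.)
LL(1) parsing maintains a stack (initially the start symbol over $) and the input. At each step: if the stack top is a terminal, match it against the current input token; if it is a non-terminal N, replace it with the RHS of M[N, lookahead] (the unique production whose predict set contains the lookahead).

Stack is shown with the top on the left.

Stack              Input                  Action
------------------------------------------------
A $                f - f num f num num $  output A → X num num
X num num $        f - f num f num num $  output X → f X f
f X f num num $    f - f num f num num $  match 'f'
X f num num $      - f num f num num $    output X → - f X
- f X f num num $  - f num f num num $    match '-'
f X f num num $    f num f num num $      match 'f'
X f num num $      num f num num $        output X → num
num f num num $    num f num num $        match 'num'
f num num $        f num num $            match 'f'
num num $          num num $              match 'num'
num $              num $                  match 'num'
$                  $                      accept

The string is accepted.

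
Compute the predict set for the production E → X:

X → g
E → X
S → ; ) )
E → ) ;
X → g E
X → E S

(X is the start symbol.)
PREDICT(E → X) = (FIRST(RHS) \ {ε}) ∪ (FOLLOW(E) if ε ∈ FIRST(RHS), i.e. RHS ⇒* ε)
FIRST(X) = { ')', 'g' }
FIRST(X) = { ')', 'g' }
ε ∉ FIRST(X), so FOLLOW(E) is not added.
PREDICT(E → X) = { ')', 'g' }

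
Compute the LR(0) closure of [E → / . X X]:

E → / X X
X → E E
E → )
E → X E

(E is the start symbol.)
To compute CLOSURE, for each item [A → α.Bβ] where B is a non-terminal, add [B → .γ] for all productions B → γ; repeat for the newly added items until nothing changes.

Start with: [E → / . X X]
  [E → / . X X] has the dot before X: add [X → . E E]
  [X → . E E] has the dot before E: add [E → . / X X], [E → . )], [E → . X E]
No further items can be added.

CLOSURE = { [E → . )], [E → . / X X], [E → . X E], [E → / . X X], [X → . E E] }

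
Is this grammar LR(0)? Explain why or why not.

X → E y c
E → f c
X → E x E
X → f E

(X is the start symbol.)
Yes, the grammar is LR(0)

A grammar is LR(0) if no state in the canonical LR(0) collection has:
  - both a shift item (dot before a terminal) and a complete item (shift-reduce conflict), or
  - two or more complete items (reduce-reduce conflict; the accept item [X' → X .] counts as a complete item here).

Augment with X' → X and build the canonical LR(0) collection (I0 = CLOSURE({[X' → . X]}), then GOTO on every symbol after a dot until no new states appear). It has 11 states:
  I0: { [E → . f c], [X → . E x E], [X → . E y c], [X → . f E], [X' → . X] }  — shift
  I1: { [X → E . x E], [X → E . y c] }  — shift
  I2: { [X' → X .] }  — accept
  I3: { [E → . f c], [E → f . c], [X → f . E] }  — shift
  I4: { [X → f E .] }  — reduce
  I5: { [E → f c .] }  — reduce
  I6: { [E → f . c] }  — shift
  I7: { [E → . f c], [X → E x . E] }  — shift
  I8: { [X → E y . c] }  — shift
  I9: { [X → E y c .] }  — reduce
  I10: { [X → E x E .] }  — reduce

Every state is either a pure shift/goto state or contains exactly one complete item and nothing to shift — no conflicts. The grammar is LR(0).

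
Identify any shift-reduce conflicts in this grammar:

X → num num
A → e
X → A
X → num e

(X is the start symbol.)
Augment with X' → X and build the canonical LR(0) collection (I0 = CLOSURE({[X' → . X]}), then GOTO on every symbol after a dot until no new states appear). It has 7 states:
  I0: { [A → . e], [X → . A], [X → . num e], [X → . num num], [X' → . X] }  — shift
  I1: { [X → A .] }  — reduce
  I2: { [X' → X .] }  — accept
  I3: { [A → e .] }  — reduce
  I4: { [X → num . e], [X → num . num] }  — shift
  I5: { [X → num e .] }  — reduce
  I6: { [X → num num .] }  — reduce

No state contains both a complete item and a shift item.

Answer: No shift-reduce conflicts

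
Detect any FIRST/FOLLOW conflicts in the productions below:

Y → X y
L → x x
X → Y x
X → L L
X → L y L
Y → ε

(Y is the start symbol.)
A FIRST/FOLLOW conflict occurs when a non-terminal N has a nullable alternative N → β (β ⇒* ε) and another alternative N → α with FIRST(α) ∩ FOLLOW(N) ≠ ∅: on such a lookahead the parser cannot decide between expanding α and letting N vanish via β.

Nullable non-terminals: Y.
FIRST sets used below: FIRST(X) = { 'x' }

Y: nullable alternative(s) Y → ε; FOLLOW(Y) = { $, 'x' }
  Y → X y: FIRST \ {ε} = { 'x' } — overlaps FOLLOW(Y) on { 'x' }: CONFLICT
  Y → ε: FIRST \ {ε} = { } — this is the only nullable alternative, skip

L, X have no nullable alternative, so no FIRST/FOLLOW check is needed there.

So the grammar has 1 FIRST/FOLLOW conflict (marked CONFLICT above).

Answer: Yes. Y → X y with FOLLOW(Y) on { 'x' }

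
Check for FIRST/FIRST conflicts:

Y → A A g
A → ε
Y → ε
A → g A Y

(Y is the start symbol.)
A FIRST/FIRST conflict occurs when two productions N → α and N → β for the same non-terminal have FIRST(α) ∩ FIRST(β) ≠ ∅ (with ε ∈ FIRST of a nullable right-hand side, so two nullable alternatives also conflict).

FIRST sets of the non-terminals at (or reachable through a nullable prefix from) the front of some alternative:
  FIRST(A) = { 'g', ε }

Productions for Y:
  Y → A A g: FIRST = { 'g' }
  Y → ε: FIRST = { ε }
Productions for A:
  A → ε: FIRST = { ε }
  A → g A Y: FIRST = { 'g' }

All alternatives of each non-terminal have pairwise disjoint FIRST sets.

Answer: No FIRST/FIRST conflicts.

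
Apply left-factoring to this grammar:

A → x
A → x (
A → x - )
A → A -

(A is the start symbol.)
Left-factoring transforms A → αβ₁ | αβ₂ into A → αA' and A' → β₁ | β₂
(α is the longest common prefix among the alternatives). Repeat until
no nonterminal has two alternatives with a common prefix.

Round 1: A has alternatives sharing prefix 'x'. Introduce A': A → x A'
  Add: A' → ε
  Add: A' → (
  Add: A' → - )

No remaining common prefixes — done.

Resulting grammar:
A → x A'
A' → ε
A' → (
A' → - )
A → A -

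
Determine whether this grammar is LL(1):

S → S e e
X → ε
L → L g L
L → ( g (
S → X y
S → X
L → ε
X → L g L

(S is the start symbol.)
A grammar is LL(1) if for each non-terminal N with multiple productions, the predict sets of those productions are pairwise disjoint, where PREDICT(N → α) = (FIRST(α) \ {ε}) ∪ (FOLLOW(N) if α ⇒* ε).

Relevant sets:
  FIRST(S) = { '(', 'e', 'g', 'y', ε }
  FIRST(X) = { '(', 'g', ε }
  FIRST(L) = { '(', 'g', ε }
  FOLLOW(S) = { $, 'e' }
  FOLLOW(X) = { $, 'e', 'y' }
  FOLLOW(L) = { $, 'e', 'g', 'y' }

For S:
  PREDICT(S → S e e) = { '(', 'e', 'g', 'y' }
  PREDICT(S → X y) = { '(', 'g', 'y' }
  PREDICT(S → X) = { $, '(', 'e', 'g' }
For X:
  PREDICT(X → ε) = { $, 'e', 'y' }
  PREDICT(X → L g L) = { '(', 'g' }
For L:
  PREDICT(L → L g L) = { '(', 'g' }
  PREDICT(L → '(' g '(') = { '(' }
  PREDICT(L → ε) = { $, 'e', 'g', 'y' }

Conflict found: Predict set conflict for S: { '(', 'g', 'y' }
The grammar is NOT LL(1).

Answer: No. Predict set conflict for S: { '(', 'g', 'y' }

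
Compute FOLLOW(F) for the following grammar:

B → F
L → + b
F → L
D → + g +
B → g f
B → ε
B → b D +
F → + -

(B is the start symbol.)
{ $ }

In B → F: F is at the end, add FOLLOW(B)

The FOLLOW sets referred to above (computed the same way, to a fixed point):
  FOLLOW(B) = { $ }

Taking the union: FOLLOW(F) = { $ }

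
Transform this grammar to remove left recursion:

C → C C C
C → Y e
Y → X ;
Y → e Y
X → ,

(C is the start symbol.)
C is directly left-recursive. The standard transformation for
  A → A α₁ | ... | A α_m | β₁ | ... | β_n
is
  A  → β₁ A' | ... | β_n A'
  A' → α₁ A' | ... | α_m A' | ε

C → Y e becomes C → Y e C'
C → C C C becomes C' → C C C'
Add C' → ε

Productions for other non-terminals are unchanged:
  Y → X ;
  Y → e Y
  X → ,

Resulting grammar:
C → Y e C'
C' → C C C'
C' → ε
Y → X ;
Y → e Y
X → ,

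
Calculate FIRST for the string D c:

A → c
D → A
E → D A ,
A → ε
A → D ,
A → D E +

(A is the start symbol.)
FIRST sets of the non-terminals involved (from the grammar, by fixed-point iteration):
  FIRST(D) = { ',', 'c', ε }

To compute FIRST(D c), process the symbols left to right:
Symbol D is a non-terminal. Add FIRST(D) \ {ε} = { ',', 'c' }
D is nullable (ε ∈ FIRST(D)), continue to the next symbol.
Symbol c is a terminal. Add 'c' and stop.
FIRST(D c) = { ',', 'c' }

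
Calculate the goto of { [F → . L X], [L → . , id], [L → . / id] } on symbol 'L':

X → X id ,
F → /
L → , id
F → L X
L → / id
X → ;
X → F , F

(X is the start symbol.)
GOTO(I, 'L') = CLOSURE({ [A → αX.β] : [A → α.Xβ] ∈ I, X = 'L' })

Items with dot before 'L', with the dot advanced:
  [F → . L X] → [F → L . X]
Closure of the advanced items:
  [F → L . X] has the dot before X: add [X → . X id ,], [X → . ;], [X → . F , F]
  [X → . F , F] has the dot before F: add [F → . /], [F → . L X]
  [F → . L X] has the dot before L: add [L → . , id], [L → . / id]

GOTO = { [F → . /], [F → . L X], [F → L . X], [L → . , id], [L → . / id], [X → . ;], [X → . F , F], [X → . X id ,] }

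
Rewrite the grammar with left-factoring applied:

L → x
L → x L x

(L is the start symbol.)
L → x L'
L' → ε
L' → L x

Left-factoring transforms A → αβ₁ | αβ₂ into A → αA' and A' → β₁ | β₂
(α is the longest common prefix among the alternatives). Repeat until
no nonterminal has two alternatives with a common prefix.

Round 1: L has alternatives sharing prefix 'x'. Introduce L': L → x L'
  Add: L' → ε
  Add: L' → L x

No remaining common prefixes — done.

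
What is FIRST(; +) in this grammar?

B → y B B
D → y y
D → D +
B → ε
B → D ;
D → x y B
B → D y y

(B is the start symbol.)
To compute FIRST(; +), process the symbols left to right:
Symbol ; is a terminal. Add ';' and stop.
FIRST(; +) = { ';' }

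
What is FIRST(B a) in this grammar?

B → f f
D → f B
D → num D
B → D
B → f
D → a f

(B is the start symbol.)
FIRST sets of the non-terminals involved (from the grammar, by fixed-point iteration):
  FIRST(B) = { 'a', 'f', 'num' }

To compute FIRST(B a), process the symbols left to right:
Symbol B is a non-terminal. Add FIRST(B) \ {ε} = { 'a', 'f', 'num' }
B is not nullable (ε ∉ FIRST(B)), so stop here.
FIRST(B a) = { 'a', 'f', 'num' }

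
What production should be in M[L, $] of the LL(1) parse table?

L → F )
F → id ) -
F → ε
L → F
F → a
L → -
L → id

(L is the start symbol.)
L → F

To find M[L, $], we find productions for L where $ is in the predict set (PREDICT(N → α) = (FIRST(α) \ {ε}) ∪ (FOLLOW(N) if α ⇒* ε)).

Relevant sets:
  FIRST(F) = { 'a', 'id', ε }
  FOLLOW(L) = { $ }

L → F ): PREDICT = { ')', 'a', 'id' }
L → F: PREDICT = { $, 'a', 'id' }
  $ is in predict set, so this production goes in M[L, $]
L → -: PREDICT = { '-' }
L → id: PREDICT = { 'id' }

M[L, $] = L → F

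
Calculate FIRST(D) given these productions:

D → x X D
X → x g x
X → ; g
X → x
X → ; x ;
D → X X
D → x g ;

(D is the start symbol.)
FIRST sets of the other non-terminals involved (by the same procedure, iterated to a fixed point):
  FIRST(X) = { ';', 'x' }

From D → x X D:
  - x is a terminal: add 'x' and stop
From D → X X:
  - X is a non-terminal: add FIRST(X) \ {ε} = { ';', 'x' }
    X is not nullable, so stop
From D → x g ;:
  - x is a terminal: add 'x' and stop

Collecting: FIRST(D) = { ';', 'x' }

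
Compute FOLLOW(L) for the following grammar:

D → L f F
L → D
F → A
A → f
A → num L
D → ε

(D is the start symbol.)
{ $, 'f' }

To compute FOLLOW(L), find every occurrence of L on a right-hand side N → α L β: add FIRST(β) \ {ε}, and if β is empty or nullable also add FOLLOW(N). Iterate to a fixed point.

In D → L f F: L is followed by f F, add FIRST(f F) \ {ε} = { 'f' }
In A → num L: L is at the end, add FOLLOW(A)

The FOLLOW sets referred to above (computed the same way, to a fixed point):
  FOLLOW(A) = { $, 'f' }

Taking the union: FOLLOW(L) = { $, 'f' }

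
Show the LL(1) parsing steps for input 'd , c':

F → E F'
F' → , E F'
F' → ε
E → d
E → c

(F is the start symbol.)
LL(1) parsing maintains a stack (initially the start symbol over $) and the input. At each step: if the stack top is a terminal, match it against the current input token; if it is a non-terminal N, replace it with the RHS of M[N, lookahead] (the unique production whose predict set contains the lookahead).

Stack is shown with the top on the left.

Stack     Input    Action
-------------------------
F $       d , c $  output F → E F'
E F' $    d , c $  output E → d
d F' $    d , c $  match 'd'
F' $      , c $    output F' → , E F'
, E F' $  , c $    match ','
E F' $    c $      output E → c
c F' $    c $      match 'c'
F' $      $        output F' → ε
$         $        accept

The string is accepted.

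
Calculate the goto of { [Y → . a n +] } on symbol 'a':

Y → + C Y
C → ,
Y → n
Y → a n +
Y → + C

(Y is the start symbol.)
GOTO(I, 'a') = CLOSURE({ [A → αX.β] : [A → α.Xβ] ∈ I, X = 'a' })

Items with dot before 'a', with the dot advanced:
  [Y → . a n +] → [Y → a . n +]
Closure adds nothing (no advanced item has the dot before a non-terminal).

GOTO = { [Y → a . n +] }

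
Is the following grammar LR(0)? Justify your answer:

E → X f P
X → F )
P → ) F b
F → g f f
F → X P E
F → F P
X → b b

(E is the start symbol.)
A grammar is LR(0) if no state in the canonical LR(0) collection has:
  - both a shift item (dot before a terminal) and a complete item (shift-reduce conflict), or
  - two or more complete items (reduce-reduce conflict; the accept item [E' → E .] counts as a complete item here).

Augment with E' → E and build the canonical LR(0) collection (I0 = CLOSURE({[E' → . E]}), then GOTO on every symbol after a dot until no new states appear). It has 19 states:
  I0: { [E → . X f P], [E' → . E], [F → . F P], [F → . X P E], [F → . g f f], [X → . F )], [X → . b b] }  — shift
  I1: { [E' → E .] }  — accept
  I2: { [F → F . P], [P → . ) F b], [X → F . )] }  — shift
  I3: { [E → X . f P], [F → X . P E], [P → . ) F b] }  — shift
  I4: { [X → b . b] }  — shift
  I5: { [F → g . f f] }  — shift
  I6: { [F → g f . f] }  — shift
  I7: { [F → g f f .] }  — reduce
  I8: { [X → b b .] }  — reduce
  I9: { [F → . F P], [F → . X P E], [F → . g f f], [P → ) . F b], [X → . F )], [X → . b b] }  — shift
  I10: { [E → . X f P], [F → . F P], [F → . X P E], [F → . g f f], [F → X P . E], [X → . F )], [X → . b b] }  — shift
  I11: { [E → X f . P], [P → . ) F b] }  — shift
  I12: { [E → X f P .] }  — reduce
  I13: { [F → X P E .] }  — reduce
  I14: { [F → F . P], [P → ) F . b], [P → . ) F b], [X → F . )] }  — shift
  I15: { [F → X . P E], [P → . ) F b] }  — shift
  I16: { [F → . F P], [F → . X P E], [F → . g f f], [P → ) . F b], [X → . F )], [X → . b b], [X → F ) .] }  — shift, reduce
  I17: { [F → F P .] }  — reduce
  I18: { [P → ) F b .] }  — reduce

Conflict in state I16:
  Shift-reduce conflict between [X → F ) .] and [F → . g f f]
So the grammar is NOT LR(0).

Answer: No. Shift-reduce conflict between [X → F ) .] and [F → . g f f]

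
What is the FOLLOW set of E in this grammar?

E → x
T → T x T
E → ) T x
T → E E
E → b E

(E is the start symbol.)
{ $, ')', 'b', 'x' }

To compute FOLLOW(E), find every occurrence of E on a right-hand side N → α E β: add FIRST(β) \ {ε}, and if β is empty or nullable also add FOLLOW(N). Iterate to a fixed point.

E is the start symbol, so $ ∈ FOLLOW(E).
In T → E E: E is followed by E, add FIRST(E) \ {ε} = { ')', 'b', 'x' }
In T → E E: E is at the end, add FOLLOW(T)
In E → b E: E is at the end; this adds FOLLOW(E) to itself — nothing new

The FOLLOW sets referred to above (computed the same way, to a fixed point):
  FOLLOW(T) = { 'x' }

Taking the union: FOLLOW(E) = { $, ')', 'b', 'x' }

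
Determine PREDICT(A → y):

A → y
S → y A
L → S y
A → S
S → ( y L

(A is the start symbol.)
PREDICT(A → y) = (FIRST(RHS) \ {ε}) ∪ (FOLLOW(A) if ε ∈ FIRST(RHS), i.e. RHS ⇒* ε)
FIRST(y) = { 'y' }
ε ∉ FIRST(y), so FOLLOW(A) is not added.
PREDICT(A → y) = { 'y' }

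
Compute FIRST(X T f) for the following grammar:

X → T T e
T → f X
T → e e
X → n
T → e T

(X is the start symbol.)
FIRST sets of the non-terminals involved (from the grammar, by fixed-point iteration):
  FIRST(X) = { 'e', 'f', 'n' }

To compute FIRST(X T f), process the symbols left to right:
Symbol X is a non-terminal. Add FIRST(X) \ {ε} = { 'e', 'f', 'n' }
X is not nullable (ε ∉ FIRST(X)), so stop here.
FIRST(X T f) = { 'e', 'f', 'n' }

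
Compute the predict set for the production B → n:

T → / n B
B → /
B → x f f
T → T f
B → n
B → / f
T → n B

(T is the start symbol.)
PREDICT(B → n) = (FIRST(RHS) \ {ε}) ∪ (FOLLOW(B) if ε ∈ FIRST(RHS), i.e. RHS ⇒* ε)
FIRST(n) = { 'n' }
ε ∉ FIRST(n), so FOLLOW(B) is not added.
PREDICT(B → n) = { 'n' }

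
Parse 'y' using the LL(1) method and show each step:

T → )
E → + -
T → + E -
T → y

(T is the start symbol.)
LL(1) parsing maintains a stack (initially the start symbol over $) and the input. At each step: if the stack top is a terminal, match it against the current input token; if it is a non-terminal N, replace it with the RHS of M[N, lookahead] (the unique production whose predict set contains the lookahead).

Stack is shown with the top on the left.

Stack  Input  Action
--------------------
T $    y $    output T → y
y $    y $    match 'y'
$      $      accept

The string is accepted.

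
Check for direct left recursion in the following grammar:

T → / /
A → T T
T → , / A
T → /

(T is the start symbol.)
Direct left recursion occurs when N → N α for some non-terminal N (the right-hand side begins with the left-hand side itself).

T → / /: starts with '/'
A → T T: starts with T
T → , / A: starts with ','
T → /: starts with '/'

No direct left recursion found.

Answer: No direct left recursion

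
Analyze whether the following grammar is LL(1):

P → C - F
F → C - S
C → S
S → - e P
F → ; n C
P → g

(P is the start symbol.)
A grammar is LL(1) if for each non-terminal N with multiple productions, the predict sets of those productions are pairwise disjoint, where PREDICT(N → α) = (FIRST(α) \ {ε}) ∪ (FOLLOW(N) if α ⇒* ε).

Relevant sets:
  FIRST(C) = { '-' }

For P:
  PREDICT(P → C '-' F) = { '-' }
  PREDICT(P → g) = { 'g' }
For F:
  PREDICT(F → C '-' S) = { '-' }
  PREDICT(F → ';' n C) = { ';' }
C, S have a single production, so nothing to check there.

All predict sets are disjoint. The grammar IS LL(1).

Answer: Yes, the grammar is LL(1).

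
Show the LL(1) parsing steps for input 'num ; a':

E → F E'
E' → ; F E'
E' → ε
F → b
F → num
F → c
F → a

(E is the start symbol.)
Stack is shown with the top on the left.

Stack     Input      Action
---------------------------
E $       num ; a $  output E → F E'
F E' $    num ; a $  output F → num
num E' $  num ; a $  match 'num'
E' $      ; a $      output E' → ; F E'
; F E' $  ; a $      match ';'
F E' $    a $        output F → a
a E' $    a $        match 'a'
E' $      $          output E' → ε
$         $          accept

The string is accepted.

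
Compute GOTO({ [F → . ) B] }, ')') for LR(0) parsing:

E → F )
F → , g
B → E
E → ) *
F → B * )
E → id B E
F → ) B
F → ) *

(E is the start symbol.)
{ [B → . E], [E → . ) *], [E → . F )], [E → . id B E], [F → ) . B], [F → . ) *], [F → . ) B], [F → . , g], [F → . B * )] }

GOTO(I, ')') = CLOSURE({ [A → αX.β] : [A → α.Xβ] ∈ I, X = ')' })

Items with dot before ')', with the dot advanced:
  [F → . ) B] → [F → ) . B]
Closure of the advanced items:
  [F → ) . B] has the dot before B: add [B → . E]
  [B → . E] has the dot before E: add [E → . F )], [E → . ) *], [E → . id B E]
  [E → . F )] has the dot before F: add [F → . , g], [F → . B * )], [F → . ) B], [F → . ) *]

GOTO = { [B → . E], [E → . ) *], [E → . F )], [E → . id B E], [F → ) . B], [F → . ) *], [F → . ) B], [F → . , g], [F → . B * )] }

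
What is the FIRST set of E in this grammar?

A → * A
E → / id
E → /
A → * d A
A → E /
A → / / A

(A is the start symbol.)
{ '/' }

To compute FIRST(E), examine every production with E on the left-hand side, reading each right-hand side left to right until a non-nullable symbol is reached.

From E → / id:
  - '/' is a terminal: add '/' and stop
From E → /:
  - '/' is a terminal: add '/' and stop

Collecting: FIRST(E) = { '/' }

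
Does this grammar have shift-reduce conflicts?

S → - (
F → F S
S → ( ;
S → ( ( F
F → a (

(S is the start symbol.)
Yes — I7: [S → ( ( F .] vs [S → . ( ( F]

A shift-reduce conflict occurs when an LR(0) state has both:
  - a complete (reduce) item [A → α .] (dot at the end), and
  - a shift item [B → β . c γ] (dot before a terminal).

Augment with S' → S and build the canonical LR(0) collection (I0 = CLOSURE({[S' → . S]}), then GOTO on every symbol after a dot until no new states appear). It has 11 states:
  I0: { [S → . ( ( F], [S → . ( ;], [S → . - (], [S' → . S] }  — shift
  I1: { [S → ( . ( F], [S → ( . ;] }  — shift
  I2: { [S → - . (] }  — shift
  I3: { [S' → S .] }  — accept
  I4: { [S → - ( .] }  — reduce
  I5: { [F → . F S], [F → . a (], [S → ( ( . F] }  — shift
  I6: { [S → ( ; .] }  — reduce
  I7: { [F → F . S], [S → ( ( F .], [S → . ( ( F], [S → . ( ;], [S → . - (] }  — shift, reduce
  I8: { [F → a . (] }  — shift
  I9: { [F → a ( .] }  — reduce
  I10: { [F → F S .] }  — reduce

I7 contains reduce item [S → ( ( F .] and shift items [S → . ( ( F], [S → . ( ;], [S → . - (] — shift-reduce conflict.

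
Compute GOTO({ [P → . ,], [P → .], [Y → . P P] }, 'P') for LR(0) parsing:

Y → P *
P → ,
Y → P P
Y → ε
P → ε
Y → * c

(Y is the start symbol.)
GOTO(I, 'P') = CLOSURE({ [A → αX.β] : [A → α.Xβ] ∈ I, X = 'P' })

Items with dot before 'P', with the dot advanced:
  [Y → . P P] → [Y → P . P]
Closure of the advanced items:
  [Y → P . P] has the dot before P: add [P → . ,], [P → .]

GOTO = { [P → . ,], [P → .], [Y → P . P] }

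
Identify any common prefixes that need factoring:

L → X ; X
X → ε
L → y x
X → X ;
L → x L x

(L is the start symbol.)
No, left-factoring is not needed

Left-factoring is needed when two productions for the same non-terminal
share a common prefix on the right-hand side.

Productions for L:
  L → X ; X
  L → y x
  L → x L x
Productions for X:
  X → ε
  X → X ;

No common prefixes found.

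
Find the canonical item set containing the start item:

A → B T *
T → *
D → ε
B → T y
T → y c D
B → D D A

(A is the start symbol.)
First, augment the grammar with A' → A
I₀ = CLOSURE({ [A' → . A] }):
  [A' → . A] has the dot before A: add [A → . B T *]
  [A → . B T *] has the dot before B: add [B → . T y], [B → . D D A]
  [B → . T y] has the dot before T: add [T → . *], [T → . y c D]
  [B → . D D A] has the dot before D: add [D → .]
No further items can be added.

I₀ = { [A → . B T *], [A' → . A], [B → . D D A], [B → . T y], [D → .], [T → . *], [T → . y c D] }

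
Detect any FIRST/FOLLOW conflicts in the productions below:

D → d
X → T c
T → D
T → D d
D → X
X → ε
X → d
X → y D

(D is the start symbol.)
A FIRST/FOLLOW conflict occurs when a non-terminal N has a nullable alternative N → β (β ⇒* ε) and another alternative N → α with FIRST(α) ∩ FOLLOW(N) ≠ ∅: on such a lookahead the parser cannot decide between expanding α and letting N vanish via β.

Nullable non-terminals: D, T, X.
FIRST sets used below: FIRST(X) = { 'c', 'd', 'y', ε }, FIRST(D) = { 'c', 'd', 'y', ε }, FIRST(T) = { 'c', 'd', 'y', ε }

D: nullable alternative(s) D → X; FOLLOW(D) = { $, 'c', 'd' }
  D → d: FIRST \ {ε} = { 'd' } — overlaps FOLLOW(D) on { 'd' }: CONFLICT
  D → X: FIRST \ {ε} = { 'c', 'd', 'y' } — this is the only nullable alternative, skip

T: nullable alternative(s) T → D; FOLLOW(T) = { 'c' }
  T → D: FIRST \ {ε} = { 'c', 'd', 'y' } — this is the only nullable alternative, skip
  T → D d: FIRST \ {ε} = { 'c', 'd', 'y' } — overlaps FOLLOW(T) on { 'c' }: CONFLICT

X: nullable alternative(s) X → ε; FOLLOW(X) = { $, 'c', 'd' }
  X → T c: FIRST \ {ε} = { 'c', 'd', 'y' } — overlaps FOLLOW(X) on { 'c', 'd' }: CONFLICT
  X → ε: FIRST \ {ε} = { } — this is the only nullable alternative, skip
  X → d: FIRST \ {ε} = { 'd' } — overlaps FOLLOW(X) on { 'd' }: CONFLICT
  X → y D: FIRST \ {ε} = { 'y' } — disjoint from FOLLOW(X)

So the grammar has 4 FIRST/FOLLOW conflicts (marked CONFLICT above).

Answer: Yes. D → d with FOLLOW(D) on { 'd' }; X → T c with FOLLOW(X) on { 'c', 'd' }; X → d with FOLLOW(X) on { 'd' }; T → D d with FOLLOW(T) on { 'c' }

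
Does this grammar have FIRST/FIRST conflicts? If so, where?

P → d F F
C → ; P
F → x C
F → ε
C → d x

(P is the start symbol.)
No FIRST/FIRST conflicts.

A FIRST/FIRST conflict occurs when two productions N → α and N → β for the same non-terminal have FIRST(α) ∩ FIRST(β) ≠ ∅ (with ε ∈ FIRST of a nullable right-hand side, so two nullable alternatives also conflict).

Productions for C:
  C → ; P: FIRST = { ';' }
  C → d x: FIRST = { 'd' }
Productions for F:
  F → x C: FIRST = { 'x' }
  F → ε: FIRST = { ε }
P has only one production, so no FIRST/FIRST conflict is possible there.

All alternatives of each non-terminal have pairwise disjoint FIRST sets.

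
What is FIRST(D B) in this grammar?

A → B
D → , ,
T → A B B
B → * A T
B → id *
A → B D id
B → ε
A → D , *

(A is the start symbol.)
FIRST sets of the non-terminals involved (from the grammar, by fixed-point iteration):
  FIRST(D) = { ',' }

To compute FIRST(D B), process the symbols left to right:
Symbol D is a non-terminal. Add FIRST(D) \ {ε} = { ',' }
D is not nullable (ε ∉ FIRST(D)), so stop here.
FIRST(D B) = { ',' }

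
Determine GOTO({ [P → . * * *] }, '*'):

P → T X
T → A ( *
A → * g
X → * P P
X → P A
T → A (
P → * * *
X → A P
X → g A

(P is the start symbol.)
{ [P → * . * *] }

GOTO(I, '*') = CLOSURE({ [A → αX.β] : [A → α.Xβ] ∈ I, X = '*' })

Items with dot before '*', with the dot advanced:
  [P → . * * *] → [P → * . * *]
Closure adds nothing (no advanced item has the dot before a non-terminal).

GOTO = { [P → * . * *] }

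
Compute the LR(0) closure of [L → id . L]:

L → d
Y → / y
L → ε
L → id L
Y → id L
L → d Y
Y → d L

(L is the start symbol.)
To compute CLOSURE, for each item [A → α.Bβ] where B is a non-terminal, add [B → .γ] for all productions B → γ; repeat for the newly added items until nothing changes.

Start with: [L → id . L]
  [L → id . L] has the dot before L: add [L → . d], [L → .], [L → . id L], [L → . d Y]
No further items can be added.

CLOSURE = { [L → . d Y], [L → . d], [L → . id L], [L → .], [L → id . L] }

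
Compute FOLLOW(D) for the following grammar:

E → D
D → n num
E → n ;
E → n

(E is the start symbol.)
{ $ }

To compute FOLLOW(D), find every occurrence of D on a right-hand side N → α D β: add FIRST(β) \ {ε}, and if β is empty or nullable also add FOLLOW(N). Iterate to a fixed point.

In E → D: D is at the end, add FOLLOW(E)

The FOLLOW sets referred to above (computed the same way, to a fixed point):
  FOLLOW(E) = { $ }

Taking the union: FOLLOW(D) = { $ }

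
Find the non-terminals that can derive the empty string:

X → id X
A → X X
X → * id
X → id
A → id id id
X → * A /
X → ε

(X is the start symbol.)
{ 'A', 'X' }

A non-terminal is nullable if it can derive ε (the empty string): either it has an ε-production, or it has a production whose right-hand side consists entirely of nullable non-terminals.

ε-productions: X → ε
So X is immediately nullable.
A → X X: every symbol on the right is nullable, so A is nullable too.
Every non-terminal is now nullable.
Nullable = { 'A', 'X' }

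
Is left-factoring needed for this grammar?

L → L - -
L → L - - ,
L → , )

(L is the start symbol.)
Yes, L has productions with common prefix 'L - -'

Left-factoring is needed when two productions for the same non-terminal
share a common prefix on the right-hand side.

Productions for L:
  L → L - -
  L → L - - ,
  L → , )

Found common prefix 'L - -' in productions for L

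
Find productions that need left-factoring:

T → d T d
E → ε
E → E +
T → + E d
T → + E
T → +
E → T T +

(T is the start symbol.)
Yes, T has productions with common prefix '+'

Left-factoring is needed when two productions for the same non-terminal
share a common prefix on the right-hand side.

Productions for T:
  T → d T d
  T → + E d
  T → + E
  T → +
Productions for E:
  E → ε
  E → E +
  E → T T +

Found common prefix '+' in productions for T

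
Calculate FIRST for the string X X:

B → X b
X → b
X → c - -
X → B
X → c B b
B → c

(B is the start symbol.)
{ 'b', 'c' }

FIRST sets of the non-terminals involved (from the grammar, by fixed-point iteration):
  FIRST(X) = { 'b', 'c' }

To compute FIRST(X X), process the symbols left to right:
Symbol X is a non-terminal. Add FIRST(X) \ {ε} = { 'b', 'c' }
X is not nullable (ε ∉ FIRST(X)), so stop here.
FIRST(X X) = { 'b', 'c' }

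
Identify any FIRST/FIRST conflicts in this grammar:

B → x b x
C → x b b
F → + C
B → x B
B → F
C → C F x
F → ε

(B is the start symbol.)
FIRST sets of the non-terminals at (or reachable through a nullable prefix from) the front of some alternative:
  FIRST(F) = { '+', ε }
  FIRST(C) = { 'x' }

Productions for B:
  B → x b x: FIRST = { 'x' }
  B → x B: FIRST = { 'x' }
  B → F: FIRST = { '+', ε }
Productions for C:
  C → x b b: FIRST = { 'x' }
  C → C F x: FIRST = { 'x' }
Productions for F:
  F → + C: FIRST = { '+' }
  F → ε: FIRST = { ε }

Conflict for B: B → x b x and B → x B
  Overlap: { 'x' }
Conflict for C: C → x b b and C → C F x
  Overlap: { 'x' }

Answer: Yes. B → x b x / B → x B on { 'x' }; C → x b b / C → C F x on { 'x' }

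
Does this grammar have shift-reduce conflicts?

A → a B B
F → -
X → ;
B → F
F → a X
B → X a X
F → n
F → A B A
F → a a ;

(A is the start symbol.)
Yes — I11: [F → a X .] vs [B → X . a X]

A shift-reduce conflict occurs when an LR(0) state has both:
  - a complete (reduce) item [A → α .] (dot at the end), and
  - a shift item [B → β . c γ] (dot before a terminal).

Augment with A' → A and build the canonical LR(0) collection (I0 = CLOSURE({[A' → . A]}), then GOTO on every symbol after a dot until no new states appear). It has 19 states:
  I0: { [A → . a B B], [A' → . A] }  — shift
  I1: { [A' → A .] }  — accept
  I2: { [A → . a B B], [A → a . B B], [B → . F], [B → . X a X], [F → . -], [F → . A B A], [F → . a X], [F → . a a ;], [F → . n], [X → . ;] }  — shift
  I3: { [F → - .] }  — reduce
  I4: { [X → ; .] }  — reduce
  I5: { [A → . a B B], [B → . F], [B → . X a X], [F → . -], [F → . A B A], [F → . a X], [F → . a a ;], [F → . n], [F → A . B A], [X → . ;] }  — shift
  I6: { [A → . a B B], [A → a B . B], [B → . F], [B → . X a X], [F → . -], [F → . A B A], [F → . a X], [F → . a a ;], [F → . n], [X → . ;] }  — shift
  I7: { [B → F .] }  — reduce
  I8: { [B → X . a X] }  — shift
  I9: { [A → . a B B], [A → a . B B], [B → . F], [B → . X a X], [F → . -], [F → . A B A], [F → . a X], [F → . a a ;], [F → . n], [F → a . X], [F → a . a ;], [X → . ;] }  — shift
  I10: { [F → n .] }  — reduce
  I11: { [B → X . a X], [F → a X .] }  — shift, reduce
  I12: { [A → . a B B], [A → a . B B], [B → . F], [B → . X a X], [F → . -], [F → . A B A], [F → . a X], [F → . a a ;], [F → . n], [F → a . X], [F → a . a ;], [F → a a . ;], [X → . ;] }  — shift
  I13: { [F → a a ; .], [X → ; .] }  — 2 reduces
  I14: { [B → X a . X], [X → . ;] }  — shift
  I15: { [B → X a X .] }  — reduce
  I16: { [A → a B B .] }  — reduce
  I17: { [A → . a B B], [F → A B . A] }  — shift
  I18: { [F → A B A .] }  — reduce

I11 contains reduce item [F → a X .] and shift item [B → X . a X] — shift-reduce conflict.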